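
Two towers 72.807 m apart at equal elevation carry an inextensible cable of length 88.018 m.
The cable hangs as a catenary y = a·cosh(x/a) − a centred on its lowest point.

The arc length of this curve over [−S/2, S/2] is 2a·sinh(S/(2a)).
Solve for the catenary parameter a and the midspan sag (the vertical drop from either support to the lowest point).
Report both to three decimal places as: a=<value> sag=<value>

a=33.488 sag=21.813

seed: a₀ = √(S³/(24(L−S))) = √(72.807³/(24·15.211)) = 32.514359
iter 1: u=1.119613  f(a)=+9.823e-01  f'(a)=-1.058e+00  a ← 32.514359 − (+9.823e-01/-1.058e+00) = 33.442567
iter 2: u=1.088538  f(a)=+4.364e-02  f'(a)=-9.662e-01  a ← 33.442567 − (+4.364e-02/-9.662e-01) = 33.487730
iter 3: u=1.087070  f(a)=+9.496e-05  f'(a)=-9.620e-01  a ← 33.487730 − (+9.496e-05/-9.620e-01) = 33.487828
iter 4: u=1.087067  f(a)=+4.519e-10  f'(a)=-9.620e-01  a ← 33.487828 − (+4.519e-10/-9.620e-01) = 33.487828
iter 5: u=1.087067  f(a)=-2.842e-14  f'(a)=-9.620e-01  a ← 33.487828 − (-2.842e-14/-9.620e-01) = 33.487828
converged: |Δa| < 1e-12 after 5 iterations
sag = a·(cosh(S/(2a)) − 1) = 33.487828·(cosh(1.087067) − 1) = 21.813408
T_max/T_min = cosh(S/(2a)) = 1.651383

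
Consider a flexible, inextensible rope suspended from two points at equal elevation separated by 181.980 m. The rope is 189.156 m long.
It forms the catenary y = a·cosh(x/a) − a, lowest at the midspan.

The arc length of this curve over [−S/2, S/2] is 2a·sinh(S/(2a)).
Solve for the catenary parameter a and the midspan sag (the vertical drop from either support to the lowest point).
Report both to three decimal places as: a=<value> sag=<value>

seed: a₀ = √(S³/(24(L−S))) = √(181.980³/(24·7.176)) = 187.063327
iter 1: u=0.486413  f(a)=+8.537e-02  f'(a)=-7.855e-02  a ← 187.063327 − (+8.537e-02/-7.855e-02) = 188.150117
iter 2: u=0.483603  f(a)=+7.497e-04  f'(a)=-7.718e-02  a ← 188.150117 − (+7.497e-04/-7.718e-02) = 188.159831
iter 3: u=0.483578  f(a)=+5.895e-08  f'(a)=-7.717e-02  a ← 188.159831 − (+5.895e-08/-7.717e-02) = 188.159832
iter 4: u=0.483578  f(a)=+2.842e-14  f'(a)=-7.717e-02  a ← 188.159832 − (+2.842e-14/-7.717e-02) = 188.159832
converged: |Δa| < 1e-12 after 4 iterations
sag = a·(cosh(S/(2a)) − 1) = 188.159832·(cosh(0.483578) − 1) = 22.432477
T_max/T_min = cosh(S/(2a)) = 1.119220

a=188.160 sag=22.432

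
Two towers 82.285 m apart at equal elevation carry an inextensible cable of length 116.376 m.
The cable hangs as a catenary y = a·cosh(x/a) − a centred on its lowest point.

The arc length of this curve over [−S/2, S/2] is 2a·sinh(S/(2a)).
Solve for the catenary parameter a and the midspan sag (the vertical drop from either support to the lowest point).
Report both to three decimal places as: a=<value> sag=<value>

seed: a₀ = √(S³/(24(L−S))) = √(82.285³/(24·34.091)) = 26.094893
iter 1: u=1.576650  f(a)=+4.497e+00  f'(a)=-3.323e+00  a ← 26.094893 − (+4.497e+00/-3.323e+00) = 27.448245
iter 2: u=1.498912  f(a)=+3.735e-01  f'(a)=-2.792e+00  a ← 27.448245 − (+3.735e-01/-2.792e+00) = 27.582039
iter 3: u=1.491641  f(a)=+3.093e-03  f'(a)=-2.746e+00  a ← 27.582039 − (+3.093e-03/-2.746e+00) = 27.583165
iter 4: u=1.491580  f(a)=+2.159e-07  f'(a)=-2.745e+00  a ← 27.583165 − (+2.159e-07/-2.745e+00) = 27.583166
iter 5: u=1.491580  f(a)=+1.421e-14  f'(a)=-2.745e+00  a ← 27.583166 − (+1.421e-14/-2.745e+00) = 27.583166
converged: |Δa| < 1e-12 after 5 iterations
sag = a·(cosh(S/(2a)) − 1) = 27.583166·(cosh(1.491580) − 1) = 36.811511
T_max/T_min = cosh(S/(2a)) = 2.334564

a=27.583 sag=36.812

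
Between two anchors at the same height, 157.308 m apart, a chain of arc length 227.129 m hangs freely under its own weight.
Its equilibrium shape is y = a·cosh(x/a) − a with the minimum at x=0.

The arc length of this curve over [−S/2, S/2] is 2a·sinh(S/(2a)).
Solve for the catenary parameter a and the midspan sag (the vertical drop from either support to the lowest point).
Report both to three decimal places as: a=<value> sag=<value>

a=51.127 sag=73.416

seed: a₀ = √(S³/(24(L−S))) = √(157.308³/(24·69.821)) = 48.197838
iter 1: u=1.631899  f(a)=+9.909e+00  f'(a)=-3.746e+00  a ← 48.197838 − (+9.909e+00/-3.746e+00) = 50.843049
iter 2: u=1.546996  f(a)=+8.742e-01  f'(a)=-3.112e+00  a ← 50.843049 − (+8.742e-01/-3.112e+00) = 51.124002
iter 3: u=1.538495  f(a)=+8.260e-03  f'(a)=-3.053e+00  a ← 51.124002 − (+8.260e-03/-3.053e+00) = 51.126707
iter 4: u=1.538413  f(a)=+7.526e-07  f'(a)=-3.053e+00  a ← 51.126707 − (+7.526e-07/-3.053e+00) = 51.126708
iter 5: u=1.538413  f(a)=-2.842e-14  f'(a)=-3.053e+00  a ← 51.126708 − (-2.842e-14/-3.053e+00) = 51.126708
converged: |Δa| < 1e-12 after 5 iterations
sag = a·(cosh(S/(2a)) − 1) = 51.126708·(cosh(1.538413) − 1) = 73.415799
T_max/T_min = cosh(S/(2a)) = 2.435958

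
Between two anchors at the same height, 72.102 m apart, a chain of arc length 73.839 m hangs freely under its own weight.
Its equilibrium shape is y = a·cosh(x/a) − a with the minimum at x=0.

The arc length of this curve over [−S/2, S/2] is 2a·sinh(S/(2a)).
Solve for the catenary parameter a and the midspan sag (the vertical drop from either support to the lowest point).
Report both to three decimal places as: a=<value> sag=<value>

seed: a₀ = √(S³/(24(L−S))) = √(72.102³/(24·1.737)) = 94.823381
iter 1: u=0.380191  f(a)=+1.260e-02  f'(a)=-3.717e-02  a ← 94.823381 − (+1.260e-02/-3.717e-02) = 95.162295
iter 2: u=0.378837  f(a)=+6.786e-05  f'(a)=-3.677e-02  a ← 95.162295 − (+6.786e-05/-3.677e-02) = 95.164141
iter 3: u=0.378830  f(a)=+1.993e-09  f'(a)=-3.677e-02  a ← 95.164141 − (+1.993e-09/-3.677e-02) = 95.164141
iter 4: u=0.378830  f(a)=+0.000e+00  f'(a)=-3.677e-02  a ← 95.164141 − (+0.000e+00/-3.677e-02) = 95.164141
converged: |Δa| < 1e-12 after 4 iterations
sag = a·(cosh(S/(2a)) − 1) = 95.164141·(cosh(0.378830) − 1) = 6.910651
T_max/T_min = cosh(S/(2a)) = 1.072618

a=95.164 sag=6.911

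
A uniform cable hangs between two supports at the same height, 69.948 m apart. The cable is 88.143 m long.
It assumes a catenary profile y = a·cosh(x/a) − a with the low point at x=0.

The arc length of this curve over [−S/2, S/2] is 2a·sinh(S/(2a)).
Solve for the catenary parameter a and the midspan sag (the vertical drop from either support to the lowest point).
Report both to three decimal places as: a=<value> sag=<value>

seed: a₀ = √(S³/(24(L−S))) = √(69.948³/(24·18.195)) = 27.995053
iter 1: u=1.249292  f(a)=+1.474e+00  f'(a)=-1.514e+00  a ← 27.995053 − (+1.474e+00/-1.514e+00) = 28.968250
iter 2: u=1.207322  f(a)=+8.034e-02  f'(a)=-1.353e+00  a ← 28.968250 − (+8.034e-02/-1.353e+00) = 29.027612
iter 3: u=1.204853  f(a)=+2.692e-04  f'(a)=-1.344e+00  a ← 29.027612 − (+2.692e-04/-1.344e+00) = 29.027812
iter 4: u=1.204845  f(a)=+3.044e-09  f'(a)=-1.344e+00  a ← 29.027812 − (+3.044e-09/-1.344e+00) = 29.027812
iter 5: u=1.204845  f(a)=-1.421e-14  f'(a)=-1.344e+00  a ← 29.027812 − (-1.421e-14/-1.344e+00) = 29.027812
converged: |Δa| < 1e-12 after 5 iterations
sag = a·(cosh(S/(2a)) − 1) = 29.027812·(cosh(1.204845) − 1) = 23.744444
T_max/T_min = cosh(S/(2a)) = 1.817989

a=29.028 sag=23.744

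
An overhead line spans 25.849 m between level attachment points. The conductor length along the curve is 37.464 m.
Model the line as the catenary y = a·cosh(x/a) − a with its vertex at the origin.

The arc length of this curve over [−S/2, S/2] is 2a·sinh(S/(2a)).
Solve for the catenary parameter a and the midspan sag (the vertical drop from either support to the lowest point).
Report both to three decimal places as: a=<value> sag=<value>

a=8.355 sag=12.156

seed: a₀ = √(S³/(24(L−S))) = √(25.849³/(24·11.615)) = 7.871371
iter 1: u=1.641963  f(a)=+1.670e+00  f'(a)=-3.827e+00  a ← 7.871371 − (+1.670e+00/-3.827e+00) = 8.307721
iter 2: u=1.555722  f(a)=+1.489e-01  f'(a)=-3.173e+00  a ← 8.307721 − (+1.489e-01/-3.173e+00) = 8.354664
iter 3: u=1.546980  f(a)=+1.441e-03  f'(a)=-3.112e+00  a ← 8.354664 − (+1.441e-03/-3.112e+00) = 8.355127
iter 4: u=1.546895  f(a)=+1.376e-07  f'(a)=-3.111e+00  a ← 8.355127 − (+1.376e-07/-3.111e+00) = 8.355127
iter 5: u=1.546895  f(a)=+7.105e-15  f'(a)=-3.111e+00  a ← 8.355127 − (+7.105e-15/-3.111e+00) = 8.355127
converged: |Δa| < 1e-12 after 5 iterations
sag = a·(cosh(S/(2a)) − 1) = 8.355127·(cosh(1.546895) − 1) = 12.155748
T_max/T_min = cosh(S/(2a)) = 2.454885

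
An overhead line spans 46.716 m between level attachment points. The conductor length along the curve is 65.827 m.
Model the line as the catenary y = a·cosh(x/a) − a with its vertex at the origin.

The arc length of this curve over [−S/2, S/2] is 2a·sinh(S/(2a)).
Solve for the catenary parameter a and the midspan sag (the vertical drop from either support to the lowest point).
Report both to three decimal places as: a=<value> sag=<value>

a=15.750 sag=20.738

seed: a₀ = √(S³/(24(L−S))) = √(46.716³/(24·19.111)) = 14.909090
iter 1: u=1.566695  f(a)=+2.487e+00  f'(a)=-3.251e+00  a ← 14.909090 − (+2.487e+00/-3.251e+00) = 15.674248
iter 2: u=1.490215  f(a)=+2.043e-01  f'(a)=-2.737e+00  a ← 15.674248 − (+2.043e-01/-2.737e+00) = 15.748902
iter 3: u=1.483151  f(a)=+1.651e-03  f'(a)=-2.693e+00  a ← 15.748902 − (+1.651e-03/-2.693e+00) = 15.749515
iter 4: u=1.483093  f(a)=+1.097e-07  f'(a)=-2.692e+00  a ← 15.749515 − (+1.097e-07/-2.692e+00) = 15.749515
iter 5: u=1.483093  f(a)=+1.421e-14  f'(a)=-2.692e+00  a ← 15.749515 − (+1.421e-14/-2.692e+00) = 15.749515
converged: |Δa| < 1e-12 after 5 iterations
sag = a·(cosh(S/(2a)) − 1) = 15.749515·(cosh(1.483093) − 1) = 20.738095
T_max/T_min = cosh(S/(2a)) = 2.316745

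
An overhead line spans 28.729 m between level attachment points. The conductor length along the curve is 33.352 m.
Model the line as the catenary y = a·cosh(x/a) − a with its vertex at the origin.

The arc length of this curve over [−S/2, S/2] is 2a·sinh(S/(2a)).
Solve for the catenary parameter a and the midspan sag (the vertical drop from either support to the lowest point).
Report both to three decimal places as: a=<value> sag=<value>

a=14.959 sag=7.443

seed: a₀ = √(S³/(24(L−S))) = √(28.729³/(24·4.623)) = 14.618850
iter 1: u=0.982601  f(a)=+2.284e-01  f'(a)=-6.957e-01  a ← 14.618850 − (+2.284e-01/-6.957e-01) = 14.947127
iter 2: u=0.961021  f(a)=+7.919e-03  f'(a)=-6.482e-01  a ← 14.947127 − (+7.919e-03/-6.482e-01) = 14.959345
iter 3: u=0.960236  f(a)=+1.028e-05  f'(a)=-6.465e-01  a ← 14.959345 − (+1.028e-05/-6.465e-01) = 14.959361
iter 4: u=0.960235  f(a)=+1.738e-11  f'(a)=-6.465e-01  a ← 14.959361 − (+1.738e-11/-6.465e-01) = 14.959361
iter 5: u=0.960235  f(a)=+0.000e+00  f'(a)=-6.465e-01  a ← 14.959361 − (+0.000e+00/-6.465e-01) = 14.959361
converged: |Δa| < 1e-12 after 5 iterations
sag = a·(cosh(S/(2a)) − 1) = 14.959361·(cosh(0.960235) − 1) = 7.443127
T_max/T_min = cosh(S/(2a)) = 1.497556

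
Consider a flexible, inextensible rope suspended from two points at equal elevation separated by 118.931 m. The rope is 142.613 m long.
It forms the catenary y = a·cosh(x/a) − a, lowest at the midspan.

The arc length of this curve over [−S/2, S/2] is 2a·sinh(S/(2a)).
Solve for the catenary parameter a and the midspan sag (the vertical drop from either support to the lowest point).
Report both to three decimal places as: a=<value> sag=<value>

seed: a₀ = √(S³/(24(L−S))) = √(118.931³/(24·23.682)) = 54.403620
iter 1: u=1.093043  f(a)=+1.456e+00  f'(a)=-9.792e-01  a ← 54.403620 − (+1.456e+00/-9.792e-01) = 55.890219
iter 2: u=1.063970  f(a)=+6.180e-02  f'(a)=-8.976e-01  a ← 55.890219 − (+6.180e-02/-8.976e-01) = 55.959064
iter 3: u=1.062661  f(a)=+1.223e-04  f'(a)=-8.941e-01  a ← 55.959064 − (+1.223e-04/-8.941e-01) = 55.959201
iter 4: u=1.062658  f(a)=+4.813e-10  f'(a)=-8.941e-01  a ← 55.959201 − (+4.813e-10/-8.941e-01) = 55.959201
iter 5: u=1.062658  f(a)=+2.842e-14  f'(a)=-8.941e-01  a ← 55.959201 − (+2.842e-14/-8.941e-01) = 55.959201
converged: |Δa| < 1e-12 after 5 iterations
sag = a·(cosh(S/(2a)) − 1) = 55.959201·(cosh(1.062658) − 1) = 34.683224
T_max/T_min = cosh(S/(2a)) = 1.619795

a=55.959 sag=34.683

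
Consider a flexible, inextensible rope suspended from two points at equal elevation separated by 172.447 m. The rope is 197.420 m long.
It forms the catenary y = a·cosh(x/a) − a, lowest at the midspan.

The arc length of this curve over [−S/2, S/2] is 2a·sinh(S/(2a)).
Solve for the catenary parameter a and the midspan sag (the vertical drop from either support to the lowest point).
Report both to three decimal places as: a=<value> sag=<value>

seed: a₀ = √(S³/(24(L−S))) = √(172.447³/(24·24.973)) = 92.500160
iter 1: u=0.932144  f(a)=+1.108e+00  f'(a)=-5.884e-01  a ← 92.500160 − (+1.108e+00/-5.884e-01) = 94.382812
iter 2: u=0.913551  f(a)=+3.472e-02  f'(a)=-5.520e-01  a ← 94.382812 − (+3.472e-02/-5.520e-01) = 94.445712
iter 3: u=0.912942  f(a)=+3.656e-05  f'(a)=-5.508e-01  a ← 94.445712 − (+3.656e-05/-5.508e-01) = 94.445778
iter 4: u=0.912942  f(a)=+4.061e-11  f'(a)=-5.508e-01  a ← 94.445778 − (+4.061e-11/-5.508e-01) = 94.445778
converged: |Δa| < 1e-12 after 4 iterations
sag = a·(cosh(S/(2a)) − 1) = 94.445778·(cosh(0.912942) − 1) = 42.169262
T_max/T_min = cosh(S/(2a)) = 1.446492

a=94.446 sag=42.169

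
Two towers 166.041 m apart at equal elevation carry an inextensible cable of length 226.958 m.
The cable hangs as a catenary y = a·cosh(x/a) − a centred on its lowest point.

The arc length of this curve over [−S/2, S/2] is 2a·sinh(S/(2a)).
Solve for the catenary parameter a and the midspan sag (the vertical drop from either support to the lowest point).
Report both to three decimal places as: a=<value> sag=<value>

seed: a₀ = √(S³/(24(L−S))) = √(166.041³/(24·60.917)) = 55.956190
iter 1: u=1.483670  f(a)=+7.067e+00  f'(a)=-2.696e+00  a ← 55.956190 − (+7.067e+00/-2.696e+00) = 58.577670
iter 2: u=1.417272  f(a)=+5.270e-01  f'(a)=-2.307e+00  a ← 58.577670 − (+5.270e-01/-2.307e+00) = 58.806048
iter 3: u=1.411768  f(a)=+3.452e-03  f'(a)=-2.277e+00  a ← 58.806048 − (+3.452e-03/-2.277e+00) = 58.807564
iter 4: u=1.411732  f(a)=+1.503e-07  f'(a)=-2.277e+00  a ← 58.807564 − (+1.503e-07/-2.277e+00) = 58.807564
iter 5: u=1.411732  f(a)=-2.842e-14  f'(a)=-2.277e+00  a ← 58.807564 − (-2.842e-14/-2.277e+00) = 58.807564
converged: |Δa| < 1e-12 after 5 iterations
sag = a·(cosh(S/(2a)) − 1) = 58.807564·(cosh(1.411732) − 1) = 69.004067
T_max/T_min = cosh(S/(2a)) = 2.173388

a=58.808 sag=69.004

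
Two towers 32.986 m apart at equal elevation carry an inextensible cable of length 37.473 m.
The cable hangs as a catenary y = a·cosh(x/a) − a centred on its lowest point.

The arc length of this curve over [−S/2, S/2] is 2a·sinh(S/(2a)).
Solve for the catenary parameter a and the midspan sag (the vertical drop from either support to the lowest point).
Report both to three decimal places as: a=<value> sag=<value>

a=18.618 sag=7.796

seed: a₀ = √(S³/(24(L−S))) = √(32.986³/(24·4.487)) = 18.256219
iter 1: u=0.903418  f(a)=+1.867e-01  f'(a)=-5.329e-01  a ← 18.256219 − (+1.867e-01/-5.329e-01) = 18.606599
iter 2: u=0.886406  f(a)=+5.511e-03  f'(a)=-5.018e-01  a ← 18.606599 − (+5.511e-03/-5.018e-01) = 18.617580
iter 3: u=0.885883  f(a)=+5.124e-06  f'(a)=-5.009e-01  a ← 18.617580 − (+5.124e-06/-5.009e-01) = 18.617590
iter 4: u=0.885883  f(a)=+4.441e-12  f'(a)=-5.009e-01  a ← 18.617590 − (+4.441e-12/-5.009e-01) = 18.617590
converged: |Δa| < 1e-12 after 4 iterations
sag = a·(cosh(S/(2a)) − 1) = 18.617590·(cosh(0.885883) − 1) = 7.795874
T_max/T_min = cosh(S/(2a)) = 1.418737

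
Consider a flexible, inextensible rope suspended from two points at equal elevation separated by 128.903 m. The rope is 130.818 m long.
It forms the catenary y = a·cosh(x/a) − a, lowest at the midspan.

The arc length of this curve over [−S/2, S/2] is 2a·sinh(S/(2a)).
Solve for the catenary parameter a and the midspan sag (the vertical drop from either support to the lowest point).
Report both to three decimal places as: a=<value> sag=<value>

seed: a₀ = √(S³/(24(L−S))) = √(128.903³/(24·1.915)) = 215.876082
iter 1: u=0.298558  f(a)=+8.553e-03  f'(a)=-1.790e-02  a ← 215.876082 − (+8.553e-03/-1.790e-02) = 216.353894
iter 2: u=0.297898  f(a)=+2.848e-05  f'(a)=-1.778e-02  a ← 216.353894 − (+2.848e-05/-1.778e-02) = 216.355496
iter 3: u=0.297896  f(a)=+3.181e-10  f'(a)=-1.778e-02  a ← 216.355496 − (+3.181e-10/-1.778e-02) = 216.355496
iter 4: u=0.297896  f(a)=+2.842e-14  f'(a)=-1.778e-02  a ← 216.355496 − (+2.842e-14/-1.778e-02) = 216.355496
converged: |Δa| < 1e-12 after 4 iterations
sag = a·(cosh(S/(2a)) − 1) = 216.355496·(cosh(0.297896) − 1) = 9.671135
T_max/T_min = cosh(S/(2a)) = 1.044700

a=216.355 sag=9.671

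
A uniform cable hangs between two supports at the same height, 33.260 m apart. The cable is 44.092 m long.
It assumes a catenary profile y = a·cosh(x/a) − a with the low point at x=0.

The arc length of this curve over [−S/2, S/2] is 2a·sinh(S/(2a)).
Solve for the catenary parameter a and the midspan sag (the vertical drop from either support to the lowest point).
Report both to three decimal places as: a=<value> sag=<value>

a=12.439 sag=12.874

seed: a₀ = √(S³/(24(L−S))) = √(33.260³/(24·10.832)) = 11.896615
iter 1: u=1.397877  f(a)=+1.109e+00  f'(a)=-2.203e+00  a ← 11.896615 − (+1.109e+00/-2.203e+00) = 12.400071
iter 2: u=1.341121  f(a)=+7.428e-02  f'(a)=-1.917e+00  a ← 12.400071 − (+7.428e-02/-1.917e+00) = 12.438827
iter 3: u=1.336943  f(a)=+3.862e-04  f'(a)=-1.897e+00  a ← 12.438827 − (+3.862e-04/-1.897e+00) = 12.439031
iter 4: u=1.336921  f(a)=+1.056e-08  f'(a)=-1.897e+00  a ← 12.439031 − (+1.056e-08/-1.897e+00) = 12.439031
iter 5: u=1.336921  f(a)=+0.000e+00  f'(a)=-1.897e+00  a ← 12.439031 − (+0.000e+00/-1.897e+00) = 12.439031
converged: |Δa| < 1e-12 after 5 iterations
sag = a·(cosh(S/(2a)) − 1) = 12.439031·(cosh(1.336921) − 1) = 12.874120
T_max/T_min = cosh(S/(2a)) = 2.034978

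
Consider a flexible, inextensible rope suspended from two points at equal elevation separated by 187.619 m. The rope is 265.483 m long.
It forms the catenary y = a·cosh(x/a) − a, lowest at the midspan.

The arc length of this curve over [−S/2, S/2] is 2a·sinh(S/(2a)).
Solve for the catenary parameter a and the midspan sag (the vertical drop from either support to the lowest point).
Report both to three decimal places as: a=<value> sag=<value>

seed: a₀ = √(S³/(24(L−S))) = √(187.619³/(24·77.864)) = 59.448548
iter 1: u=1.577995  f(a)=+1.029e+01  f'(a)=-3.333e+00  a ← 59.448548 − (+1.029e+01/-3.333e+00) = 62.536064
iter 2: u=1.500086  f(a)=+8.559e-01  f'(a)=-2.799e+00  a ← 62.536064 − (+8.559e-01/-2.799e+00) = 62.841841
iter 3: u=1.492787  f(a)=+7.111e-03  f'(a)=-2.753e+00  a ← 62.841841 − (+7.111e-03/-2.753e+00) = 62.844424
iter 4: u=1.492726  f(a)=+4.997e-07  f'(a)=-2.753e+00  a ← 62.844424 − (+4.997e-07/-2.753e+00) = 62.844424
iter 5: u=1.492726  f(a)=-5.684e-14  f'(a)=-2.753e+00  a ← 62.844424 − (-5.684e-14/-2.753e+00) = 62.844424
converged: |Δa| < 1e-12 after 5 iterations
sag = a·(cosh(S/(2a)) − 1) = 62.844424·(cosh(1.492726) − 1) = 84.021935
T_max/T_min = cosh(S/(2a)) = 2.336983

a=62.844 sag=84.022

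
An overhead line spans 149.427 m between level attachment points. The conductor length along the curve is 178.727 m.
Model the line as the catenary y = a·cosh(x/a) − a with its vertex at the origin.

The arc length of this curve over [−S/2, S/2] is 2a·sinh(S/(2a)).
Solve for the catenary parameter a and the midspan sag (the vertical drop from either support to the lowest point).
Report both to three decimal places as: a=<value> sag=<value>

a=70.822 sag=43.202

seed: a₀ = √(S³/(24(L−S))) = √(149.427³/(24·29.300)) = 68.881752
iter 1: u=1.084663  f(a)=+1.773e+00  f'(a)=-9.551e-01  a ← 68.881752 − (+1.773e+00/-9.551e-01) = 70.737688
iter 2: u=1.056205  f(a)=+7.417e-02  f'(a)=-8.767e-01  a ← 70.737688 − (+7.417e-02/-8.767e-01) = 70.822288
iter 3: u=1.054943  f(a)=+1.424e-04  f'(a)=-8.733e-01  a ← 70.822288 − (+1.424e-04/-8.733e-01) = 70.822451
iter 4: u=1.054941  f(a)=+5.271e-10  f'(a)=-8.733e-01  a ← 70.822451 − (+5.271e-10/-8.733e-01) = 70.822451
iter 5: u=1.054941  f(a)=+0.000e+00  f'(a)=-8.733e-01  a ← 70.822451 − (+0.000e+00/-8.733e-01) = 70.822451
converged: |Δa| < 1e-12 after 5 iterations
sag = a·(cosh(S/(2a)) − 1) = 70.822451·(cosh(1.054941) − 1) = 43.202348
T_max/T_min = cosh(S/(2a)) = 1.610009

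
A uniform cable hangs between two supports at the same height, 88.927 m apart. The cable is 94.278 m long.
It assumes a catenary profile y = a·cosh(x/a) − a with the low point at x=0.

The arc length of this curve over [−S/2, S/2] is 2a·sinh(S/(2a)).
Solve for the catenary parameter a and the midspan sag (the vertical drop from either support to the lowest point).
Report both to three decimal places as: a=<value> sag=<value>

seed: a₀ = √(S³/(24(L−S))) = √(88.927³/(24·5.351)) = 73.999258
iter 1: u=0.600864  f(a)=+9.743e-02  f'(a)=-1.499e-01  a ← 73.999258 − (+9.743e-02/-1.499e-01) = 74.649173
iter 2: u=0.595633  f(a)=+1.298e-03  f'(a)=-1.459e-01  a ← 74.649173 − (+1.298e-03/-1.459e-01) = 74.658070
iter 3: u=0.595562  f(a)=+2.375e-07  f'(a)=-1.459e-01  a ← 74.658070 − (+2.375e-07/-1.459e-01) = 74.658071
iter 4: u=0.595562  f(a)=-1.421e-14  f'(a)=-1.459e-01  a ← 74.658071 − (-1.421e-14/-1.459e-01) = 74.658071
converged: |Δa| < 1e-12 after 4 iterations
sag = a·(cosh(S/(2a)) − 1) = 74.658071·(cosh(0.595562) − 1) = 13.636396
T_max/T_min = cosh(S/(2a)) = 1.182651

a=74.658 sag=13.636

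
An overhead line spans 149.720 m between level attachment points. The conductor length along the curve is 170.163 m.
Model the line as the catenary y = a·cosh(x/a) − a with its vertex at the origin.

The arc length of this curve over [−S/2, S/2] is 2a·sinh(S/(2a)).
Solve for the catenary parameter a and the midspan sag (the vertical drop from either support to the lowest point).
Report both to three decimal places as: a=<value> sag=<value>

a=84.350 sag=35.457

seed: a₀ = √(S³/(24(L−S))) = √(149.720³/(24·20.443)) = 82.706909
iter 1: u=0.905124  f(a)=+8.539e-01  f'(a)=-5.361e-01  a ← 82.706909 − (+8.539e-01/-5.361e-01) = 84.299888
iter 2: u=0.888020  f(a)=+2.529e-02  f'(a)=-5.047e-01  a ← 84.299888 − (+2.529e-02/-5.047e-01) = 84.350004
iter 3: u=0.887493  f(a)=+2.370e-05  f'(a)=-5.038e-01  a ← 84.350004 − (+2.370e-05/-5.038e-01) = 84.350051
iter 4: u=0.887492  f(a)=+2.086e-11  f'(a)=-5.038e-01  a ← 84.350051 − (+2.086e-11/-5.038e-01) = 84.350051
converged: |Δa| < 1e-12 after 4 iterations
sag = a·(cosh(S/(2a)) − 1) = 84.350051·(cosh(0.887492) − 1) = 35.457264
T_max/T_min = cosh(S/(2a)) = 1.420359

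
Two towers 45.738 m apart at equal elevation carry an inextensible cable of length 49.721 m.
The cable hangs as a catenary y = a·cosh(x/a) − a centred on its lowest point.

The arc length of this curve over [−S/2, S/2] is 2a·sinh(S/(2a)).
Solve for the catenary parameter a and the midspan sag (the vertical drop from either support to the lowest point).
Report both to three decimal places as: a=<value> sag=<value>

seed: a₀ = √(S³/(24(L−S))) = √(45.738³/(24·3.983)) = 31.637706
iter 1: u=0.722840  f(a)=+1.054e-01  f'(a)=-2.652e-01  a ← 31.637706 − (+1.054e-01/-2.652e-01) = 32.035000
iter 2: u=0.713875  f(a)=+2.017e-03  f'(a)=-2.551e-01  a ← 32.035000 − (+2.017e-03/-2.551e-01) = 32.042908
iter 3: u=0.713699  f(a)=+7.718e-07  f'(a)=-2.549e-01  a ← 32.042908 − (+7.718e-07/-2.549e-01) = 32.042911
iter 4: u=0.713699  f(a)=+1.066e-13  f'(a)=-2.549e-01  a ← 32.042911 − (+1.066e-13/-2.549e-01) = 32.042911
converged: |Δa| < 1e-12 after 4 iterations
sag = a·(cosh(S/(2a)) − 1) = 32.042911·(cosh(0.713699) − 1) = 8.513132
T_max/T_min = cosh(S/(2a)) = 1.265679

a=32.043 sag=8.513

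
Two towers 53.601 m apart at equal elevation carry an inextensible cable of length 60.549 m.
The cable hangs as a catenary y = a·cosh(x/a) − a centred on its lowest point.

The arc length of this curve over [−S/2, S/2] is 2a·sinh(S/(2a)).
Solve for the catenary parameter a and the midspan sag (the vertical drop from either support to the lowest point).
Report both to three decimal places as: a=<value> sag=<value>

seed: a₀ = √(S³/(24(L−S))) = √(53.601³/(24·6.948)) = 30.389518
iter 1: u=0.881899  f(a)=+2.752e-01  f'(a)=-4.938e-01  a ← 30.389518 − (+2.752e-01/-4.938e-01) = 30.946891
iter 2: u=0.866016  f(a)=+7.755e-03  f'(a)=-4.664e-01  a ← 30.946891 − (+7.755e-03/-4.664e-01) = 30.963520
iter 3: u=0.865551  f(a)=+6.552e-06  f'(a)=-4.656e-01  a ← 30.963520 − (+6.552e-06/-4.656e-01) = 30.963535
iter 4: u=0.865550  f(a)=+4.690e-12  f'(a)=-4.656e-01  a ← 30.963535 − (+4.690e-12/-4.656e-01) = 30.963535
converged: |Δa| < 1e-12 after 4 iterations
sag = a·(cosh(S/(2a)) − 1) = 30.963535·(cosh(0.865550) − 1) = 12.341036
T_max/T_min = cosh(S/(2a)) = 1.398567

a=30.964 sag=12.341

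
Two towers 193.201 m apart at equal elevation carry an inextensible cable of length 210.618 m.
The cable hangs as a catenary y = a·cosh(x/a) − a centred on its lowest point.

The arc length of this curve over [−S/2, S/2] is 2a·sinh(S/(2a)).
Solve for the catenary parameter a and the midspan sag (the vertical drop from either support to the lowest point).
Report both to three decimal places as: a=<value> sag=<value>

seed: a₀ = √(S³/(24(L−S))) = √(193.201³/(24·17.417)) = 131.347484
iter 1: u=0.735458  f(a)=+4.772e-01  f'(a)=-2.798e-01  a ← 131.347484 − (+4.772e-01/-2.798e-01) = 133.052639
iter 2: u=0.726032  f(a)=+9.451e-03  f'(a)=-2.688e-01  a ← 133.052639 − (+9.451e-03/-2.688e-01) = 133.087792
iter 3: u=0.725840  f(a)=+3.874e-06  f'(a)=-2.686e-01  a ← 133.087792 − (+3.874e-06/-2.686e-01) = 133.087807
iter 4: u=0.725840  f(a)=+6.821e-13  f'(a)=-2.686e-01  a ← 133.087807 − (+6.821e-13/-2.686e-01) = 133.087807
converged: |Δa| < 1e-12 after 4 iterations
sag = a·(cosh(S/(2a)) − 1) = 133.087807·(cosh(0.725840) − 1) = 36.624744
T_max/T_min = cosh(S/(2a)) = 1.275192

a=133.088 sag=36.625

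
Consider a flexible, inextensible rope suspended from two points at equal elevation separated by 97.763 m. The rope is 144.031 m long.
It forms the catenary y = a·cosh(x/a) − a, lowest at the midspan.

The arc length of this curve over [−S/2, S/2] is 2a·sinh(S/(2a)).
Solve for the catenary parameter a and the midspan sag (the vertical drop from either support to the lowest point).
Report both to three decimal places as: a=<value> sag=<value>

seed: a₀ = √(S³/(24(L−S))) = √(97.763³/(24·46.268)) = 29.007867
iter 1: u=1.685112  f(a)=+7.031e+00  f'(a)=-4.193e+00  a ← 29.007867 − (+7.031e+00/-4.193e+00) = 30.684877
iter 2: u=1.593016  f(a)=+6.558e-01  f'(a)=-3.444e+00  a ← 30.684877 − (+6.558e-01/-3.444e+00) = 30.875311
iter 3: u=1.583191  f(a)=+7.002e-03  f'(a)=-3.371e+00  a ← 30.875311 − (+7.002e-03/-3.371e+00) = 30.877388
iter 4: u=1.583084  f(a)=+8.171e-07  f'(a)=-3.370e+00  a ← 30.877388 − (+8.171e-07/-3.370e+00) = 30.877389
iter 5: u=1.583084  f(a)=+0.000e+00  f'(a)=-3.370e+00  a ← 30.877389 − (+0.000e+00/-3.370e+00) = 30.877389
converged: |Δa| < 1e-12 after 5 iterations
sag = a·(cosh(S/(2a)) − 1) = 30.877389·(cosh(1.583084) − 1) = 47.478501
T_max/T_min = cosh(S/(2a)) = 2.537646

a=30.877 sag=47.479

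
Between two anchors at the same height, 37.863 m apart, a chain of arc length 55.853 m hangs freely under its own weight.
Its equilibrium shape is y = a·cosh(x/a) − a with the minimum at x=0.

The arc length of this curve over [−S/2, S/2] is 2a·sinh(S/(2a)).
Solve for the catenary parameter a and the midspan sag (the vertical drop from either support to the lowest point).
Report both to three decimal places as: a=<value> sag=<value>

a=11.938 sag=18.433

seed: a₀ = √(S³/(24(L−S))) = √(37.863³/(24·17.990)) = 11.212471
iter 1: u=1.688432  f(a)=+2.745e+00  f'(a)=-4.222e+00  a ← 11.212471 − (+2.745e+00/-4.222e+00) = 11.862746
iter 2: u=1.595878  f(a)=+2.570e-01  f'(a)=-3.466e+00  a ← 11.862746 − (+2.570e-01/-3.466e+00) = 11.936892
iter 3: u=1.585966  f(a)=+2.764e-03  f'(a)=-3.391e+00  a ← 11.936892 − (+2.764e-03/-3.391e+00) = 11.937707
iter 4: u=1.585857  f(a)=+3.275e-07  f'(a)=-3.391e+00  a ← 11.937707 − (+3.275e-07/-3.391e+00) = 11.937707
iter 5: u=1.585857  f(a)=+1.421e-14  f'(a)=-3.391e+00  a ← 11.937707 − (+1.421e-14/-3.391e+00) = 11.937707
converged: |Δa| < 1e-12 after 5 iterations
sag = a·(cosh(S/(2a)) − 1) = 11.937707·(cosh(1.585857) − 1) = 18.433303
T_max/T_min = cosh(S/(2a)) = 2.544124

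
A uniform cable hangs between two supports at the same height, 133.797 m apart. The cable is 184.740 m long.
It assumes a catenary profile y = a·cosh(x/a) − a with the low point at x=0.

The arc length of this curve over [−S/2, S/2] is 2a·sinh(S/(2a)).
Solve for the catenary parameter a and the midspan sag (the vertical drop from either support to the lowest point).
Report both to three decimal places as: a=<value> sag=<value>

a=46.596 sag=56.861

seed: a₀ = √(S³/(24(L−S))) = √(133.797³/(24·50.943)) = 44.261047
iter 1: u=1.511453  f(a)=+6.146e+00  f'(a)=-2.873e+00  a ← 44.261047 − (+6.146e+00/-2.873e+00) = 46.400486
iter 2: u=1.441763  f(a)=+4.737e-01  f'(a)=-2.445e+00  a ← 46.400486 − (+4.737e-01/-2.445e+00) = 46.594200
iter 3: u=1.435769  f(a)=+3.334e-03  f'(a)=-2.411e+00  a ← 46.594200 − (+3.334e-03/-2.411e+00) = 46.595582
iter 4: u=1.435726  f(a)=+1.677e-07  f'(a)=-2.411e+00  a ← 46.595582 − (+1.677e-07/-2.411e+00) = 46.595582
iter 5: u=1.435726  f(a)=+0.000e+00  f'(a)=-2.411e+00  a ← 46.595582 − (+0.000e+00/-2.411e+00) = 46.595582
converged: |Δa| < 1e-12 after 5 iterations
sag = a·(cosh(S/(2a)) − 1) = 46.595582·(cosh(1.435726) − 1) = 56.861487
T_max/T_min = cosh(S/(2a)) = 2.220319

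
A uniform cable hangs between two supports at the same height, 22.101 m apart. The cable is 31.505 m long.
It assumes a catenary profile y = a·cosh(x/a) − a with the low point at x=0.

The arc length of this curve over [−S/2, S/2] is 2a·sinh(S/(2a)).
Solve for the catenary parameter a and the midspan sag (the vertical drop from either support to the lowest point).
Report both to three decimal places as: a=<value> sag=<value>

seed: a₀ = √(S³/(24(L−S))) = √(22.101³/(24·9.404)) = 6.916015
iter 1: u=1.597813  f(a)=+1.276e+00  f'(a)=-3.480e+00  a ← 6.916015 − (+1.276e+00/-3.480e+00) = 7.282677
iter 2: u=1.517368  f(a)=+1.085e-01  f'(a)=-2.911e+00  a ← 7.282677 − (+1.085e-01/-2.911e+00) = 7.319946
iter 3: u=1.509642  f(a)=+9.456e-04  f'(a)=-2.861e+00  a ← 7.319946 − (+9.456e-04/-2.861e+00) = 7.320277
iter 4: u=1.509574  f(a)=+7.319e-08  f'(a)=-2.860e+00  a ← 7.320277 − (+7.319e-08/-2.860e+00) = 7.320277
iter 5: u=1.509574  f(a)=-1.066e-14  f'(a)=-2.860e+00  a ← 7.320277 − (-1.066e-14/-2.860e+00) = 7.320277
converged: |Δa| < 1e-12 after 5 iterations
sag = a·(cosh(S/(2a)) − 1) = 7.320277·(cosh(1.509574) − 1) = 10.050034
T_max/T_min = cosh(S/(2a)) = 2.372904

a=7.320 sag=10.050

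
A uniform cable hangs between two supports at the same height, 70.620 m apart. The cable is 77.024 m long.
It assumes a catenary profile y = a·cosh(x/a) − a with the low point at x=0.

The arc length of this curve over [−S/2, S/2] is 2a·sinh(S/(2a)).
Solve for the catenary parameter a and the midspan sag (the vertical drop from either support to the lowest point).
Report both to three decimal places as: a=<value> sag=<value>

a=48.508 sag=13.429

seed: a₀ = √(S³/(24(L−S))) = √(70.620³/(24·6.404)) = 47.869654
iter 1: u=0.737628  f(a)=+1.765e-01  f'(a)=-2.824e-01  a ← 47.869654 − (+1.765e-01/-2.824e-01) = 48.494623
iter 2: u=0.728122  f(a)=+3.516e-03  f'(a)=-2.713e-01  a ← 48.494623 − (+3.516e-03/-2.713e-01) = 48.507584
iter 3: u=0.727927  f(a)=+1.458e-06  f'(a)=-2.710e-01  a ← 48.507584 − (+1.458e-06/-2.710e-01) = 48.507590
iter 4: u=0.727927  f(a)=+2.416e-13  f'(a)=-2.710e-01  a ← 48.507590 − (+2.416e-13/-2.710e-01) = 48.507590
converged: |Δa| < 1e-12 after 4 iterations
sag = a·(cosh(S/(2a)) − 1) = 48.507590·(cosh(0.727927) − 1) = 13.429155
T_max/T_min = cosh(S/(2a)) = 1.276846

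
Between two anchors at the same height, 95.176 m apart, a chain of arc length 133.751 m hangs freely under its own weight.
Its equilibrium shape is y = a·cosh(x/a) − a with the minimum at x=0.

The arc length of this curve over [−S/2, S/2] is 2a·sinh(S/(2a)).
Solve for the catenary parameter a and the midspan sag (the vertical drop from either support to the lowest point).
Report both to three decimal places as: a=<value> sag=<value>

a=32.222 sag=42.011

seed: a₀ = √(S³/(24(L−S))) = √(95.176³/(24·38.575)) = 30.516350
iter 1: u=1.559426  f(a)=+4.971e+00  f'(a)=-3.199e+00  a ← 30.516350 − (+4.971e+00/-3.199e+00) = 32.070456
iter 2: u=1.483858  f(a)=+4.050e-01  f'(a)=-2.697e+00  a ← 32.070456 − (+4.050e-01/-2.697e+00) = 32.220623
iter 3: u=1.476942  f(a)=+3.215e-03  f'(a)=-2.654e+00  a ← 32.220623 − (+3.215e-03/-2.654e+00) = 32.221835
iter 4: u=1.476887  f(a)=+2.061e-07  f'(a)=-2.654e+00  a ← 32.221835 − (+2.061e-07/-2.654e+00) = 32.221835
iter 5: u=1.476887  f(a)=+2.842e-14  f'(a)=-2.654e+00  a ← 32.221835 − (+2.842e-14/-2.654e+00) = 32.221835
converged: |Δa| < 1e-12 after 5 iterations
sag = a·(cosh(S/(2a)) − 1) = 32.221835·(cosh(1.476887) − 1) = 42.011440
T_max/T_min = cosh(S/(2a)) = 2.303819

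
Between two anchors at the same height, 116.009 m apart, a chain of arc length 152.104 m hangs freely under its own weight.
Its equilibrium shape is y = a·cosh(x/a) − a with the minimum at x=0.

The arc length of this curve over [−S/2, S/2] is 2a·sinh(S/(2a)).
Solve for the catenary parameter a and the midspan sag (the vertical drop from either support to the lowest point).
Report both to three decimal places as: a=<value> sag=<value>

a=44.307 sag=43.710

seed: a₀ = √(S³/(24(L−S))) = √(116.009³/(24·36.095)) = 42.453000
iter 1: u=1.366323  f(a)=+3.523e+00  f'(a)=-2.040e+00  a ← 42.453000 − (+3.523e+00/-2.040e+00) = 44.180044
iter 2: u=1.312912  f(a)=+2.264e-01  f'(a)=-1.785e+00  a ← 44.180044 − (+2.264e-01/-1.785e+00) = 44.306844
iter 3: u=1.309154  f(a)=+1.077e-03  f'(a)=-1.768e+00  a ← 44.306844 − (+1.077e-03/-1.768e+00) = 44.307453
iter 4: u=1.309136  f(a)=+2.462e-08  f'(a)=-1.768e+00  a ← 44.307453 − (+2.462e-08/-1.768e+00) = 44.307453
iter 5: u=1.309136  f(a)=+0.000e+00  f'(a)=-1.768e+00  a ← 44.307453 − (+0.000e+00/-1.768e+00) = 44.307453
converged: |Δa| < 1e-12 after 5 iterations
sag = a·(cosh(S/(2a)) − 1) = 44.307453·(cosh(1.309136) − 1) = 43.709915
T_max/T_min = cosh(S/(2a)) = 1.986514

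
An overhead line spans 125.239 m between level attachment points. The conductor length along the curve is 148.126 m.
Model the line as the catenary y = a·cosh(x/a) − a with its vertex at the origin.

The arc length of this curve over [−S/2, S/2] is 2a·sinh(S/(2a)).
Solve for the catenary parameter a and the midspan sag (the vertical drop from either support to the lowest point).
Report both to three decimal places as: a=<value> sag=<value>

a=61.376 sag=34.813

seed: a₀ = √(S³/(24(L−S))) = √(125.239³/(24·22.887)) = 59.801122
iter 1: u=1.047129  f(a)=+1.288e+00  f'(a)=-8.527e-01  a ← 59.801122 − (+1.288e+00/-8.527e-01) = 61.311603
iter 2: u=1.021332  f(a)=+5.041e-02  f'(a)=-7.871e-01  a ← 61.311603 − (+5.041e-02/-7.871e-01) = 61.375650
iter 3: u=1.020266  f(a)=+8.421e-05  f'(a)=-7.845e-01  a ← 61.375650 − (+8.421e-05/-7.845e-01) = 61.375758
iter 4: u=1.020264  f(a)=+2.358e-10  f'(a)=-7.845e-01  a ← 61.375758 − (+2.358e-10/-7.845e-01) = 61.375758
iter 5: u=1.020264  f(a)=+2.842e-14  f'(a)=-7.845e-01  a ← 61.375758 − (+2.842e-14/-7.845e-01) = 61.375758
converged: |Δa| < 1e-12 after 5 iterations
sag = a·(cosh(S/(2a)) − 1) = 61.375758·(cosh(1.020264) − 1) = 34.813179
T_max/T_min = cosh(S/(2a)) = 1.567214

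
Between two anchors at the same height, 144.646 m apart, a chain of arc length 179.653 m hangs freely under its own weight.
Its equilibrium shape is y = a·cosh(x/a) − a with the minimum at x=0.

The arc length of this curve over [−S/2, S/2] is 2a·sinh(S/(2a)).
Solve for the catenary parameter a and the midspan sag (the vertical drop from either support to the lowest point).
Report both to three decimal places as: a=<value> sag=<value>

a=62.085 sag=47.109

seed: a₀ = √(S³/(24(L−S))) = √(144.646³/(24·35.007)) = 60.017317
iter 1: u=1.205036  f(a)=+2.631e+00  f'(a)=-1.345e+00  a ← 60.017317 − (+2.631e+00/-1.345e+00) = 61.973749
iter 2: u=1.166994  f(a)=+1.341e-01  f'(a)=-1.211e+00  a ← 61.973749 − (+1.341e-01/-1.211e+00) = 62.084518
iter 3: u=1.164912  f(a)=+3.901e-04  f'(a)=-1.204e+00  a ← 62.084518 − (+3.901e-04/-1.204e+00) = 62.084842
iter 4: u=1.164906  f(a)=+3.319e-09  f'(a)=-1.204e+00  a ← 62.084842 − (+3.319e-09/-1.204e+00) = 62.084842
iter 5: u=1.164906  f(a)=+0.000e+00  f'(a)=-1.204e+00  a ← 62.084842 − (+0.000e+00/-1.204e+00) = 62.084842
converged: |Δa| < 1e-12 after 5 iterations
sag = a·(cosh(S/(2a)) − 1) = 62.084842·(cosh(1.164906) − 1) = 47.109149
T_max/T_min = cosh(S/(2a)) = 1.758787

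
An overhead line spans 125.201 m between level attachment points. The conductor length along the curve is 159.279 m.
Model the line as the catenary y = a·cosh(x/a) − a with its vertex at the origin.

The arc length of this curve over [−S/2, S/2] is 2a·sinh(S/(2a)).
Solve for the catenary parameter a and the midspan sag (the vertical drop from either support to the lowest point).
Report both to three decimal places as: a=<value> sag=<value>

a=50.872 sag=43.629

seed: a₀ = √(S³/(24(L−S))) = √(125.201³/(24·34.078)) = 48.985667
iter 1: u=1.277935  f(a)=+2.893e+00  f'(a)=-1.632e+00  a ← 48.985667 − (+2.893e+00/-1.632e+00) = 50.758310
iter 2: u=1.233305  f(a)=+1.645e-01  f'(a)=-1.451e+00  a ← 50.758310 − (+1.645e-01/-1.451e+00) = 50.871624
iter 3: u=1.230558  f(a)=+6.023e-04  f'(a)=-1.441e+00  a ← 50.871624 − (+6.023e-04/-1.441e+00) = 50.872042
iter 4: u=1.230548  f(a)=+8.143e-09  f'(a)=-1.441e+00  a ← 50.872042 − (+8.143e-09/-1.441e+00) = 50.872042
iter 5: u=1.230548  f(a)=+2.842e-14  f'(a)=-1.441e+00  a ← 50.872042 − (+2.842e-14/-1.441e+00) = 50.872042
converged: |Δa| < 1e-12 after 5 iterations
sag = a·(cosh(S/(2a)) − 1) = 50.872042·(cosh(1.230548) − 1) = 43.628829
T_max/T_min = cosh(S/(2a)) = 1.857619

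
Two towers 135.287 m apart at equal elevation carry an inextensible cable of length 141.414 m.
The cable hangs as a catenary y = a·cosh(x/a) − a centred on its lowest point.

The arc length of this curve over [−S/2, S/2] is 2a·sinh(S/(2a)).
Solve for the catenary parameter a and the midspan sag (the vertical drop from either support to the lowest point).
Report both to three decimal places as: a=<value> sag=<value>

a=130.637 sag=17.908

seed: a₀ = √(S³/(24(L−S))) = √(135.287³/(24·6.127)) = 129.764094
iter 1: u=0.521281  f(a)=+8.379e-02  f'(a)=-9.702e-02  a ← 129.764094 − (+8.379e-02/-9.702e-02) = 130.627655
iter 2: u=0.517834  f(a)=+8.438e-04  f'(a)=-9.508e-02  a ← 130.627655 − (+8.438e-04/-9.508e-02) = 130.636529
iter 3: u=0.517799  f(a)=+8.750e-08  f'(a)=-9.506e-02  a ← 130.636529 − (+8.750e-08/-9.506e-02) = 130.636530
iter 4: u=0.517799  f(a)=+0.000e+00  f'(a)=-9.506e-02  a ← 130.636530 − (+0.000e+00/-9.506e-02) = 130.636530
converged: |Δa| < 1e-12 after 4 iterations
sag = a·(cosh(S/(2a)) − 1) = 130.636530·(cosh(0.517799) − 1) = 17.907682
T_max/T_min = cosh(S/(2a)) = 1.137080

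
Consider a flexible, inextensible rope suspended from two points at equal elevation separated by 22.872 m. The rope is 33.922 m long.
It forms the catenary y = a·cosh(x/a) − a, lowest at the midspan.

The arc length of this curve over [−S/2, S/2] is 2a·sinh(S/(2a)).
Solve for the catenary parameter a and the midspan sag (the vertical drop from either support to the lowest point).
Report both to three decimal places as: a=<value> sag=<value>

seed: a₀ = √(S³/(24(L−S))) = √(22.872³/(24·11.050)) = 6.716909
iter 1: u=1.702569  f(a)=+1.717e+00  f'(a)=-4.348e+00  a ← 6.716909 − (+1.717e+00/-4.348e+00) = 7.111710
iter 2: u=1.608052  f(a)=+1.630e-01  f'(a)=-3.558e+00  a ← 7.111710 − (+1.630e-01/-3.558e+00) = 7.157515
iter 3: u=1.597761  f(a)=+1.810e-03  f'(a)=-3.480e+00  a ← 7.157515 − (+1.810e-03/-3.480e+00) = 7.158035
iter 4: u=1.597645  f(a)=+2.286e-07  f'(a)=-3.479e+00  a ← 7.158035 − (+2.286e-07/-3.479e+00) = 7.158035
iter 5: u=1.597645  f(a)=+0.000e+00  f'(a)=-3.479e+00  a ← 7.158035 − (+0.000e+00/-3.479e+00) = 7.158035
converged: |Δa| < 1e-12 after 5 iterations
sag = a·(cosh(S/(2a)) − 1) = 7.158035·(cosh(1.597645) − 1) = 11.251555
T_max/T_min = cosh(S/(2a)) = 2.571878

a=7.158 sag=11.252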